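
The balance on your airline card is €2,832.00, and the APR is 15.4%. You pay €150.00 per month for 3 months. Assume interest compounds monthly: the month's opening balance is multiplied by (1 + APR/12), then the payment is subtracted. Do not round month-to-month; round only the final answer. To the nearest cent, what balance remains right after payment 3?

€2,486.64

Monthly rate r = 15.4%/12 = 1.28333% = 0.0128333.
Each month: B ← B·(1+r) − €150.00.
Month 1: interest €36.34; balance after payment €2,718.34.
Month 2: interest €34.89; balance after payment €2,603.23.
Month 3: interest €33.41; balance after payment €2,486.64.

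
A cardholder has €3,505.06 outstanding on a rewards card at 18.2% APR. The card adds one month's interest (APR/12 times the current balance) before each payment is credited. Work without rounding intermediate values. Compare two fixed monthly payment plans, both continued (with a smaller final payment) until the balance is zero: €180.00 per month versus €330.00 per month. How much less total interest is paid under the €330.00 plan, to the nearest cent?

Monthly rate r = 18.2%/12 = 1.51667% = 0.0151667.
At €180.00/mo: n = ⌈−ln(1 − rB₀/P)/ln(1+r)⌉ = 24 payments (last €45.89); total interest = total paid − €3,505.06 = €680.83.
At €330.00/mo: 12 payments (last €221.36); total interest €346.30.
Interest saved = €680.83 − €346.30 = €334.53.

€334.53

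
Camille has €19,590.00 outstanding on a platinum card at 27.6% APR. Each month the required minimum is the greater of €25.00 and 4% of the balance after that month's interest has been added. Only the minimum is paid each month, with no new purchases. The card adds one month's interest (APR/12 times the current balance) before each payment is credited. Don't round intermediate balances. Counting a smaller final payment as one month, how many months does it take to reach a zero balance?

Monthly rate r = 27.6%/12 = 2.3% = 0.023.
While 4% of the post-interest balance exceeds €25.00, each month B ← (B·(1+r))·(1 − 0.04), i.e. B shrinks by the factor (1+r)·0.96 = 0.98208.
This holds for months 1–192. Entering month 193 the balance is €608.46; 4% of the post-interest balance is now below €25.00, so the flat €25.00 minimum applies from here.
From month 193 a fixed €25.00 at rate r clears €608.46 in 37 more payments. Total: 192 + 37 = 229 months.

229 months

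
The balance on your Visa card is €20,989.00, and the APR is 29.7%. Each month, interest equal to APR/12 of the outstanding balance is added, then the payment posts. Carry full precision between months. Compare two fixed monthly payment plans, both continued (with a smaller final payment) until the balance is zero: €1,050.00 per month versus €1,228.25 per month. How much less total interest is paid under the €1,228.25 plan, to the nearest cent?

€1,695.07

Monthly rate r = 29.7%/12 = 2.475% = 0.02475.
At €1,050.00/mo: n = ⌈−ln(1 − rB₀/P)/ln(1+r)⌉ = 28 payments (last €970.19); total interest = total paid − €20,989.00 = €8,331.19.
At €1,228.25/mo: 23 payments (last €603.62); total interest €6,636.12.
Interest saved = €8,331.19 − €6,636.12 = €1,695.07.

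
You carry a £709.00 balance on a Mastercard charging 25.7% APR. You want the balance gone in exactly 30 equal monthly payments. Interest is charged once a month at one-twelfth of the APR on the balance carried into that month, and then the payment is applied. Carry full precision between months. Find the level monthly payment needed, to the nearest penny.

Monthly rate r = 25.7%/12 = 2.14167% = 0.0214167.
Level-payment amortization: P = B₀·r / (1 − (1+r)^(−n)) = 709.00·0.0214167 / (1 − 1.02142^(−30)).
Denominator 1 − (1+r)^(−30) = 0.470444115.
P = 15.1844 / 0.470444115 ≈ 32.28.

£32.28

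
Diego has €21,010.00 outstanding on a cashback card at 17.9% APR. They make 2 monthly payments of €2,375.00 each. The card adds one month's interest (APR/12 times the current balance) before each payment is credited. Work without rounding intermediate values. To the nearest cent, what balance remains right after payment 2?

€16,856.05

Monthly rate r = 17.9%/12 = 1.49167% = 0.0149167.
Each month: B ← B·(1+r) − €2,375.00.
Month 1: interest €313.40; balance after payment €18,948.40.
Month 2: interest €282.65; balance after payment €16,856.05.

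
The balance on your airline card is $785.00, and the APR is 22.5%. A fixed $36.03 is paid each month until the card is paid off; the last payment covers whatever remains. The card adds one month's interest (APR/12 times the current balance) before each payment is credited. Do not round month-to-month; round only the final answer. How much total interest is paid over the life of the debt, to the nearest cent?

$233.56

Monthly rate r = 22.5%/12 = 1.875% = 0.01875.
Payoff takes n = ⌈−ln(1 − rB₀/P)/ln(1+r)⌉ = ⌈28.268⌉ = 29 payments; the last is $9.72.
Total paid = 28·$36.03 + $9.72 = $1,018.56.
Total interest = total paid − principal = $1,018.56 − $785.00 = $233.56.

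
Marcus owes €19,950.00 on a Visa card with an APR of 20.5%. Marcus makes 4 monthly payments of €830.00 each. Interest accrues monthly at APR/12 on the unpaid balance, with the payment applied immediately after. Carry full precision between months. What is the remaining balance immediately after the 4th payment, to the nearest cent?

Monthly rate r = 20.5%/12 = 1.70833% = 0.0170833.
Each month: B ← B·(1+r) − €830.00.
Month 1: interest €340.81; balance after payment €19,460.81.
Month 2: interest €332.46; balance after payment €18,963.27.
Month 3: interest €323.96; balance after payment €18,457.22.
Month 4: interest €315.31; balance after payment €17,942.53.

€17,942.53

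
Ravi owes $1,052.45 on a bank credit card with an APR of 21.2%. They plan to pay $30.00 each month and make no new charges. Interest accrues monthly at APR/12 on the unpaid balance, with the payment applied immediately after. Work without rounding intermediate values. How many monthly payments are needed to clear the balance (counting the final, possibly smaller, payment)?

56 payments

Monthly rate r = 21.2%/12 = 1.76667% = 0.0176667.
Recurrence: B ← B·(1+r) − $30.00.
Month 1: interest $18.59; balance after payment $1,041.04.
Month 2: interest $18.39; balance after payment $1,029.44.
Closed form: n = −ln(1 − rB₀/P)/ln(1+r) = −ln(0.38022)/ln(1.01767) ≈ 55.218, so the balance reaches zero during payment 56.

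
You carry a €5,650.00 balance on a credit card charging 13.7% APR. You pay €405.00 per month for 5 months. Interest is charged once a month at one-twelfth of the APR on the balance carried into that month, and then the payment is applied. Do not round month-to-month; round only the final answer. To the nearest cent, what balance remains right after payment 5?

€3,908.20

Monthly rate r = 13.7%/12 = 1.14167% = 0.0114167.
Each month: B ← B·(1+r) − €405.00.
Month 1: interest €64.50; balance after payment €5,309.50.
Month 2: interest €60.62; balance after payment €4,965.12.
Month 3: interest €56.69; balance after payment €4,616.81.
Month 4: interest €52.71; balance after payment €4,264.51.
Month 5: interest €48.69; balance after payment €3,908.20.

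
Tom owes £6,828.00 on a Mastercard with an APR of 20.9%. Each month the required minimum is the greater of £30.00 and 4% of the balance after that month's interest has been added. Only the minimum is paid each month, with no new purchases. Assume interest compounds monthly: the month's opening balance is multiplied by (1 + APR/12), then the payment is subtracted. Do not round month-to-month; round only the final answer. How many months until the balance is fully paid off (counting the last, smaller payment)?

127 months

Monthly rate r = 20.9%/12 = 1.74167% = 0.0174167.
While 4% of the post-interest balance exceeds £30.00, each month B ← (B·(1+r))·(1 − 0.04), i.e. B shrinks by the factor (1+r)·0.96 = 0.97672.
This holds for months 1–95. Entering month 96 the balance is £728.54; 4% of the post-interest balance is now below £30.00, so the flat £30.00 minimum applies from here.
From month 96 a fixed £30.00 at rate r clears £728.54 in 32 more payments. Total: 95 + 32 = 127 months.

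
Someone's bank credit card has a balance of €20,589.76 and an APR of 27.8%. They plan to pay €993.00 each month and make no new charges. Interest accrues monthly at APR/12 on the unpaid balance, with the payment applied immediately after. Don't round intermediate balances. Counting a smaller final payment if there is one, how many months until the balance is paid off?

Monthly rate r = 27.8%/12 = 2.31667% = 0.0231667.
Recurrence: B ← B·(1+r) − €993.00.
Month 1: interest €477.00; balance after payment €20,073.76.
Month 2: interest €465.04; balance after payment €19,545.80.
Closed form: n = −ln(1 − rB₀/P)/ln(1+r) = −ln(0.51964)/ln(1.02317) ≈ 28.583, so the balance reaches zero during payment 29.

29 payments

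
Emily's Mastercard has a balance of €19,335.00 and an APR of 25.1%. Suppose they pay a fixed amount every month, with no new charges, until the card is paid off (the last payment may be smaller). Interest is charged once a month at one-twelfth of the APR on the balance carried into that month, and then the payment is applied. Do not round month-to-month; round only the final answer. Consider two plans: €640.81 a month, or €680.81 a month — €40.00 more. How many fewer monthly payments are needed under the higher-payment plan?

5 fewer payments

Monthly rate r = 25.1%/12 = 2.09167% = 0.0209167.
At €640.81/mo: n = ⌈−ln(1 − rB₀/P)/ln(1+r)⌉ = 49 payments (last €113.08); total interest = total paid − €19,335.00 = €11,536.96.
At €680.81/mo: 44 payments (last €374.84); total interest €10,314.67.
Payments saved = 49 − 44 = 5.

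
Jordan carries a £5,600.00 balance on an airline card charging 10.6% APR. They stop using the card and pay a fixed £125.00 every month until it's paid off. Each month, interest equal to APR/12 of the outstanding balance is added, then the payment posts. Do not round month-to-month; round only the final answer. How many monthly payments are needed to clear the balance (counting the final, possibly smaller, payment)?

58 months

Monthly rate r = 10.6%/12 = 0.883333% = 0.00883333.
Recurrence: B ← B·(1+r) − £125.00.
Month 1: interest £49.47; balance after payment £5,524.47.
Month 2: interest £48.80; balance after payment £5,448.27.
Closed form: n = −ln(1 − rB₀/P)/ln(1+r) = −ln(0.60427)/ln(1.00883) ≈ 57.279, so the balance reaches zero during payment 58.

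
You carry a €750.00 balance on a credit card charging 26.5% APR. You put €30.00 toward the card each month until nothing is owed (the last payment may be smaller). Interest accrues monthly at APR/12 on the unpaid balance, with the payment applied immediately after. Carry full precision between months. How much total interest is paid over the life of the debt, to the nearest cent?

Monthly rate r = 26.5%/12 = 2.20833% = 0.0220833.
Payoff takes n = ⌈−ln(1 − rB₀/P)/ln(1+r)⌉ = ⌈36.769⌉ = 37 payments; the last is €23.13.
Total paid = 36·€30.00 + €23.13 = €1,103.13.
Total interest = total paid − principal = €1,103.13 − €750.00 = €353.13.

€353.13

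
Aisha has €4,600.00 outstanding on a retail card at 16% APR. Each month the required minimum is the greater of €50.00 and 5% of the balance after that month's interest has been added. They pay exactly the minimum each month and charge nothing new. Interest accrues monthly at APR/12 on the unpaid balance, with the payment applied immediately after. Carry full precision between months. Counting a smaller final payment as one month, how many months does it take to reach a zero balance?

64 months

Monthly rate r = 16%/12 = 1.33333% = 0.0133333.
While 5% of the post-interest balance exceeds €50.00, each month B ← (B·(1+r))·(1 − 0.05), i.e. B shrinks by the factor (1+r)·0.95 = 0.96267.
This holds for months 1–41. Entering month 42 the balance is €966.65; 5% of the post-interest balance is now below €50.00, so the flat €50.00 minimum applies from here.
From month 42 a fixed €50.00 at rate r clears €966.65 in 23 more payments. Total: 41 + 23 = 64 months.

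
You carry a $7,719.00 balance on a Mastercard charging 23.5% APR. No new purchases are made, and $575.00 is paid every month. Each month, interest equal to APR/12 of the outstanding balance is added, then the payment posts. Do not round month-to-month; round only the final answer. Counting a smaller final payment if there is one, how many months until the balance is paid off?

16 months

Monthly rate r = 23.5%/12 = 1.95833% = 0.0195833.
Recurrence: B ← B·(1+r) − $575.00.
Month 1: interest $151.16; balance after payment $7,295.16.
Month 2: interest $142.86; balance after payment $6,863.03.
Closed form: n = −ln(1 − rB₀/P)/ln(1+r) = −ln(0.73711)/ln(1.01958) ≈ 15.728, so the balance reaches zero during payment 16.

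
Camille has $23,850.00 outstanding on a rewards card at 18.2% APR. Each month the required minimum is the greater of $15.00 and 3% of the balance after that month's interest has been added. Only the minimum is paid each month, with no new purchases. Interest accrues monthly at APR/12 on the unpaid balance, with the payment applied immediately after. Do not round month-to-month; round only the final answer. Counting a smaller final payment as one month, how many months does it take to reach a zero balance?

Monthly rate r = 18.2%/12 = 1.51667% = 0.0151667.
While 3% of the post-interest balance exceeds $15.00, each month B ← (B·(1+r))·(1 − 0.03), i.e. B shrinks by the factor (1+r)·0.97 = 0.98471.
This holds for months 1–252. Entering month 253 the balance is $491.33; 3% of the post-interest balance is now below $15.00, so the flat $15.00 minimum applies from here.
From month 253 a fixed $15.00 at rate r clears $491.33 in 46 more payments. Total: 252 + 46 = 298 months.

298 months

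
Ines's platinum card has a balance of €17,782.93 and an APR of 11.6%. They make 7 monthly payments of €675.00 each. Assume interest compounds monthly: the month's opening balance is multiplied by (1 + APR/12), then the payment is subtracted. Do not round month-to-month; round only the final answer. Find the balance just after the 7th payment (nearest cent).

Monthly rate r = 11.6%/12 = 0.966667% = 0.00966667.
Each month: B ← B·(1+r) − €675.00.
Month 1: interest €171.90; balance after payment €17,279.83.
Month 2: interest €167.04; balance after payment €16,771.87.
Month 3: interest €162.13; balance after payment €16,259.00.
Month 4: interest €157.17; balance after payment €15,741.17.
Month 5: interest €152.16; balance after payment €15,218.33.
Month 6: interest €147.11; balance after payment €14,690.44.
Month 7: interest €142.01; balance after payment €14,157.45.

€14,157.45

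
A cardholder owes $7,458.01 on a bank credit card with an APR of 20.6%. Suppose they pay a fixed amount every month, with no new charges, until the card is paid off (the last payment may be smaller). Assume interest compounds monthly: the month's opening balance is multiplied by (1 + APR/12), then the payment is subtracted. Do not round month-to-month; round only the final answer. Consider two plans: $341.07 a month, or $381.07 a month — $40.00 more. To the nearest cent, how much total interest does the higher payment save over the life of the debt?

Monthly rate r = 20.6%/12 = 1.71667% = 0.0171667.
At $341.07/mo: n = ⌈−ln(1 − rB₀/P)/ln(1+r)⌉ = 28 payments (last $221.83); total interest = total paid − $7,458.01 = $1,972.71.
At $381.07/mo: 25 payments (last $20.96); total interest $1,708.63.
Interest saved = $1,972.71 − $1,708.63 = $264.08.

$264.08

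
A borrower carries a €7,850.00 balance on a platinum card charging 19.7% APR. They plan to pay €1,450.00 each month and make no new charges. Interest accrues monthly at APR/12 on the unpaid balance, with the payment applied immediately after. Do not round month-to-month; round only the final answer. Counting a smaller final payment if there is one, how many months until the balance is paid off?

6 payments

Monthly rate r = 19.7%/12 = 1.64167% = 0.0164167.
Recurrence: B ← B·(1+r) − €1,450.00.
Month 1: interest €128.87; balance after payment €6,528.87.
Month 2: interest €107.18; balance after payment €5,186.05.
Month 3: interest €85.14; balance after payment €3,821.19.
Month 4: interest €62.73; balance after payment €2,433.92.
Month 5: interest €39.96; balance after payment €1,023.88.
Month 6: interest €16.81; balance after payment €0.00.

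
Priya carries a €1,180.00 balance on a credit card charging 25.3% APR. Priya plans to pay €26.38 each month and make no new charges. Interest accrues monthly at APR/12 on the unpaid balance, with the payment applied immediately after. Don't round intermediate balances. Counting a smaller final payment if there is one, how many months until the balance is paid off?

Monthly rate r = 25.3%/12 = 2.10833% = 0.0210833.
Recurrence: B ← B·(1+r) − €26.38.
Month 1: interest €24.88; balance after payment €1,178.50.
Month 2: interest €24.85; balance after payment €1,176.97.
Closed form: n = −ln(1 − rB₀/P)/ln(1+r) = −ln(0.056924)/ln(1.02108) ≈ 137.366, so the balance reaches zero during payment 138.

138 payments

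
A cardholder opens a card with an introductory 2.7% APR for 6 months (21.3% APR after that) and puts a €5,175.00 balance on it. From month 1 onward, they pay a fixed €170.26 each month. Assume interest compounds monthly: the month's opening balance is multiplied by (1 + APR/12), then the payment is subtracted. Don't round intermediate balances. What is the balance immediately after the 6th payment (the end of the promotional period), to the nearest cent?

€4,217.93

Promo months 1–6 at r₀ = 2.7%/12 = 0.00225; months 7+ at r₁ = 21.3%/12 = 0.01775.
After month 6: iterate B ← B·(1+r₀) − €170.26 for 6 months → €4,217.93.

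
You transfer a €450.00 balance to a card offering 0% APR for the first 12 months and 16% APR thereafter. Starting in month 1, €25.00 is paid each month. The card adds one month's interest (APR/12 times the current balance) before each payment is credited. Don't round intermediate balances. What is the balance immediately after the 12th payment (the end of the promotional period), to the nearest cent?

€150.00

Promo months 1–12 at r₀ = 0%/12 = 0; months 13+ at r₁ = 16%/12 = 0.0133333.
After month 12 (no interest yet): B = €450.00 − 12·€25.00 = €150.00.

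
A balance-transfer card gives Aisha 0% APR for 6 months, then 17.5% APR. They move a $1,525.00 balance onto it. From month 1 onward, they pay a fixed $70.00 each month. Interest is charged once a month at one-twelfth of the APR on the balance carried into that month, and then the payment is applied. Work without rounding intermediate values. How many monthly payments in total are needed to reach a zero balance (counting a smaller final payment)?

Promo months 1–6 at r₀ = 0%/12 = 0; months 7+ at r₁ = 17.5%/12 = 0.0145833.
After month 6 (no interest yet): B = $1,525.00 − 6·$70.00 = $1,105.00.
Then at r₁ with $70.00/mo: n₂ = −ln(1 − r₁·B/P)/ln(1+r₁) ≈ 18.07 → 19 more payments.

25 payments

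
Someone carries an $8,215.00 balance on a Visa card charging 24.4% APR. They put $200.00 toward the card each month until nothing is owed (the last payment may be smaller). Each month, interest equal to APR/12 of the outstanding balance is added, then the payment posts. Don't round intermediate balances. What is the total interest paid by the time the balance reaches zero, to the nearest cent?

$9,699.34

Monthly rate r = 24.4%/12 = 2.03333% = 0.0203333.
Payoff takes n = ⌈−ln(1 − rB₀/P)/ln(1+r)⌉ = ⌈89.569⌉ = 90 payments; the last is $114.34.
Total paid = 89·$200.00 + $114.34 = $17,914.34.
Total interest = total paid − principal = $17,914.34 − $8,215.00 = $9,699.34.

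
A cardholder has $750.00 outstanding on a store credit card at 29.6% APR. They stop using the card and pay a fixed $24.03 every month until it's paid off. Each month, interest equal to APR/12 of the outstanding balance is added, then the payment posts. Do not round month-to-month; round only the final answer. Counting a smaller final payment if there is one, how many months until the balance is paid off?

Monthly rate r = 29.6%/12 = 2.46667% = 0.0246667.
Recurrence: B ← B·(1+r) − $24.03.
Month 1: interest $18.50; balance after payment $744.47.
Month 2: interest $18.36; balance after payment $738.80.
Closed form: n = −ln(1 − rB₀/P)/ln(1+r) = −ln(0.23013)/ln(1.02467) ≈ 60.290, so the balance reaches zero during payment 61.

61 payments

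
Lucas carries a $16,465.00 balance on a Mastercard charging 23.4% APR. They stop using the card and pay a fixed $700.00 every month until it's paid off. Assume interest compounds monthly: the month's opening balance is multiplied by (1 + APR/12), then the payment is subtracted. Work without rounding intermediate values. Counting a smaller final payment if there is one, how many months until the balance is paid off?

32 months

Monthly rate r = 23.4%/12 = 1.95% = 0.0195.
Recurrence: B ← B·(1+r) − $700.00.
Month 1: interest $321.07; balance after payment $16,086.07.
Month 2: interest $313.68; balance after payment $15,699.75.
Closed form: n = −ln(1 − rB₀/P)/ln(1+r) = −ln(0.54133)/ln(1.0195) ≈ 31.779, so the balance reaches zero during payment 32.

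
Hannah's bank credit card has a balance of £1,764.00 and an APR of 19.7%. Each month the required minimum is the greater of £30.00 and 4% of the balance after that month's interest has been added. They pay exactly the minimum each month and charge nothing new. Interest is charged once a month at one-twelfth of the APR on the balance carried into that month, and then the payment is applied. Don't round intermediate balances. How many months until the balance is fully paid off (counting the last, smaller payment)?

68 months

Monthly rate r = 19.7%/12 = 1.64167% = 0.0164167.
While 4% of the post-interest balance exceeds £30.00, each month B ← (B·(1+r))·(1 − 0.04), i.e. B shrinks by the factor (1+r)·0.96 = 0.97576.
This holds for months 1–36. Entering month 37 the balance is £729.20; 4% of the post-interest balance is now below £30.00, so the flat £30.00 minimum applies from here.
From month 37 a fixed £30.00 at rate r clears £729.20 in 32 more payments. Total: 36 + 32 = 68 months.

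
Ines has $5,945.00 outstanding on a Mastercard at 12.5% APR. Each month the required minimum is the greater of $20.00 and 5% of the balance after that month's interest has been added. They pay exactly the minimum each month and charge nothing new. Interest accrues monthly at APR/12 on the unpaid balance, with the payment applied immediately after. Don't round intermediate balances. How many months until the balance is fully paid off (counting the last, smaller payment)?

Monthly rate r = 12.5%/12 = 1.04167% = 0.0104167.
While 5% of the post-interest balance exceeds $20.00, each month B ← (B·(1+r))·(1 − 0.05), i.e. B shrinks by the factor (1+r)·0.95 = 0.9599.
This holds for months 1–67. Entering month 68 the balance is $382.97; 5% of the post-interest balance is now below $20.00, so the flat $20.00 minimum applies from here.
From month 68 a fixed $20.00 at rate r clears $382.97 in 22 more payments. Total: 67 + 22 = 89 months.

89 months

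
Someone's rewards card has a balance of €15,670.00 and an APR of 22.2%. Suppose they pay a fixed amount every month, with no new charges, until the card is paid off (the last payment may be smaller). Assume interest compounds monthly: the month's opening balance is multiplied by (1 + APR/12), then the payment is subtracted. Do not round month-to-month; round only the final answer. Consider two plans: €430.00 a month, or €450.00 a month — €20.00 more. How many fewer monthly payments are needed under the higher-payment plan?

Monthly rate r = 22.2%/12 = 1.85% = 0.0185.
At €430.00/mo: n = ⌈−ln(1 − rB₀/P)/ln(1+r)⌉ = 62 payments (last €75.74); total interest = total paid − €15,670.00 = €10,635.74.
At €450.00/mo: 57 payments (last €169.96); total interest €9,699.96.
Payments saved = 62 − 57 = 5.

5 fewer payments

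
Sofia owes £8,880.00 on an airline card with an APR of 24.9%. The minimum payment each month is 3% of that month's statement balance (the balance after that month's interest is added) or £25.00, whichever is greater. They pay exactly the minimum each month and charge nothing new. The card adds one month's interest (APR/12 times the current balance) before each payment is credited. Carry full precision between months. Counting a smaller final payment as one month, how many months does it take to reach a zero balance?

Monthly rate r = 24.9%/12 = 2.075% = 0.02075.
While 3% of the post-interest balance exceeds £25.00, each month B ← (B·(1+r))·(1 − 0.03), i.e. B shrinks by the factor (1+r)·0.97 = 0.99013.
This holds for months 1–241. Entering month 242 the balance is £812.78; 3% of the post-interest balance is now below £25.00, so the flat £25.00 minimum applies from here.
From month 242 a fixed £25.00 at rate r clears £812.78 in 55 more payments. Total: 241 + 55 = 296 months.

296 months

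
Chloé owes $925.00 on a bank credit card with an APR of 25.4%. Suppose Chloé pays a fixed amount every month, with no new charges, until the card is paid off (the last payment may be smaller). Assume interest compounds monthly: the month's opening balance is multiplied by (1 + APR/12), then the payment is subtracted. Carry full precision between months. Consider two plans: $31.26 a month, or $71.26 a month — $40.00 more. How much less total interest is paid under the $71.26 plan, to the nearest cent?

Monthly rate r = 25.4%/12 = 2.11667% = 0.0211667.
At $31.26/mo: n = ⌈−ln(1 − rB₀/P)/ln(1+r)⌉ = 47 payments (last $31.17); total interest = total paid − $925.00 = $544.13.
At $71.26/mo: 16 payments (last $24.19); total interest $168.09.
Interest saved = $544.13 − $168.09 = $376.04.

$376.04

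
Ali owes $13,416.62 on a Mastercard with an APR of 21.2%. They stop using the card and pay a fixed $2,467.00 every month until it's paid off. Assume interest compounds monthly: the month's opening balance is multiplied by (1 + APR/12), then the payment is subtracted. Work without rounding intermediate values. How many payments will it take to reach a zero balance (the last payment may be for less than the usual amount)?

Monthly rate r = 21.2%/12 = 1.76667% = 0.0176667.
Recurrence: B ← B·(1+r) − $2,467.00.
Month 1: interest $237.03; balance after payment $11,186.65.
Month 2: interest $197.63; balance after payment $8,917.28.
Month 3: interest $157.54; balance after payment $6,607.82.
Month 4: interest $116.74; balance after payment $4,257.55.
Month 5: interest $75.22; balance after payment $1,865.77.
Month 6: interest $32.96; balance after payment $0.00.

6 payments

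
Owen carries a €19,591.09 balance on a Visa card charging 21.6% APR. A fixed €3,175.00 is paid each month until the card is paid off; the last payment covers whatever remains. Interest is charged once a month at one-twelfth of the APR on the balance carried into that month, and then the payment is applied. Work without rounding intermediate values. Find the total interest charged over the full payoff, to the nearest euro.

€1,369

Monthly rate r = 21.6%/12 = 1.8% = 0.018.
Payoff takes n = ⌈−ln(1 − rB₀/P)/ln(1+r)⌉ = ⌈6.599⌉ = 7 payments; the last is €1,910.13.
Total paid = 6·€3,175.00 + €1,910.13 = €20,960.13.
Total interest = total paid − principal = €20,960.13 − €19,591.09 = €1,369.04.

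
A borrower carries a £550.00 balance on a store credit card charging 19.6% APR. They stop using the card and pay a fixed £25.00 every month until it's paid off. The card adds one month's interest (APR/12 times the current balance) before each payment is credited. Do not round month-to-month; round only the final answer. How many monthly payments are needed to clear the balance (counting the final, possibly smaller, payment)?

28 payments

Monthly rate r = 19.6%/12 = 1.63333% = 0.0163333.
Recurrence: B ← B·(1+r) − £25.00.
Month 1: interest £8.98; balance after payment £533.98.
Month 2: interest £8.72; balance after payment £517.71.
Closed form: n = −ln(1 − rB₀/P)/ln(1+r) = −ln(0.64067)/ln(1.01633) ≈ 27.482, so the balance reaches zero during payment 28.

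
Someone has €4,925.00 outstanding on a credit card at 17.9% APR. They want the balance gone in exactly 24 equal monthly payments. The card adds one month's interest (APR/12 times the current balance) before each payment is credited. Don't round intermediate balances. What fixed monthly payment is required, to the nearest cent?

Monthly rate r = 17.9%/12 = 1.49167% = 0.0149167.
Level-payment amortization: P = B₀·r / (1 − (1+r)^(−n)) = 4925.00·0.0149167 / (1 − 1.01492^(−24)).
Denominator 1 − (1+r)^(−24) = 0.299076253.
P = 73.4646 / 0.299076253 ≈ 245.64.

€245.64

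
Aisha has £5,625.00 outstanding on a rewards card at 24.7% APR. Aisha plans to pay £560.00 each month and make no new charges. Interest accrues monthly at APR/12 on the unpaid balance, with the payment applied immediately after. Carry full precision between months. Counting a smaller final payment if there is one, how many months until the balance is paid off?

12 months

Monthly rate r = 24.7%/12 = 2.05833% = 0.0205833.
Recurrence: B ← B·(1+r) − £560.00.
Month 1: interest £115.78; balance after payment £5,180.78.
Month 2: interest £106.64; balance after payment £4,727.42.
Closed form: n = −ln(1 − rB₀/P)/ln(1+r) = −ln(0.79325)/ln(1.02058) ≈ 11.368, so the balance reaches zero during payment 12.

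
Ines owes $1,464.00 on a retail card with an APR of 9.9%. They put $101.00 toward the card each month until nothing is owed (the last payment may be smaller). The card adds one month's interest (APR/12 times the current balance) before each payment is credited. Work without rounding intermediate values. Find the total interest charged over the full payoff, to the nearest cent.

Monthly rate r = 9.9%/12 = 0.825% = 0.00825.
Payoff takes n = ⌈−ln(1 − rB₀/P)/ln(1+r)⌉ = ⌈15.501⌉ = 16 payments; the last is $50.73.
Total paid = 15·$101.00 + $50.73 = $1,565.73.
Total interest = total paid − principal = $1,565.73 − $1,464.00 = $101.73.

$101.73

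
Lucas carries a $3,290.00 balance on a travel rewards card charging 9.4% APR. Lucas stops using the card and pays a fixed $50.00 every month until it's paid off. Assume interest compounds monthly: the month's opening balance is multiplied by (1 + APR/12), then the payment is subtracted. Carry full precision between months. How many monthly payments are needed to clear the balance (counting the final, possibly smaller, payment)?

Monthly rate r = 9.4%/12 = 0.783333% = 0.00783333.
Recurrence: B ← B·(1+r) − $50.00.
Month 1: interest $25.77; balance after payment $3,265.77.
Month 2: interest $25.58; balance after payment $3,241.35.
Closed form: n = −ln(1 − rB₀/P)/ln(1+r) = −ln(0.48457)/ln(1.00783) ≈ 92.851, so the balance reaches zero during payment 93.

93 payments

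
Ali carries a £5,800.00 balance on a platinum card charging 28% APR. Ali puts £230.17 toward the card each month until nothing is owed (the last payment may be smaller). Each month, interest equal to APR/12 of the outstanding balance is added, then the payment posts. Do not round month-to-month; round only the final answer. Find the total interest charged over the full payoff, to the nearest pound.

£3,049

Monthly rate r = 28%/12 = 2.33333% = 0.0233333.
Payoff takes n = ⌈−ln(1 − rB₀/P)/ln(1+r)⌉ = ⌈38.441⌉ = 39 payments; the last is £102.26.
Total paid = 38·£230.17 + £102.26 = £8,848.72.
Total interest = total paid − principal = £8,848.72 − £5,800.00 = £3,048.72.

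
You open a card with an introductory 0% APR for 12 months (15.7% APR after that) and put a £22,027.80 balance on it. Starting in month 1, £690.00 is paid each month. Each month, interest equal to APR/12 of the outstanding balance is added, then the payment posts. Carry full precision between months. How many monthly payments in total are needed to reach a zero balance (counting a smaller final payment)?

Promo months 1–12 at r₀ = 0%/12 = 0; months 13+ at r₁ = 15.7%/12 = 0.0130833.
After month 12 (no interest yet): B = £22,027.80 − 12·£690.00 = £13,747.80.
Then at r₁ with £690.00/mo: n₂ = −ln(1 − r₁·B/P)/ln(1+r₁) ≈ 23.24 → 24 more payments.

36 payments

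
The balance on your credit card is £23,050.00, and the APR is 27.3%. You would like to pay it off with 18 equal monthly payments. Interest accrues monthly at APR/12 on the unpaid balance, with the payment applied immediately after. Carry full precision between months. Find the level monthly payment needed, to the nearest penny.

Monthly rate r = 27.3%/12 = 2.275% = 0.02275.
Level-payment amortization: P = B₀·r / (1 − (1+r)^(−n)) = 23050.00·0.02275 / (1 − 1.02275^(−18)).
Denominator 1 − (1+r)^(−18) = 0.332964093.
P = 524.387 / 0.332964093 ≈ 1574.91.

£1,574.91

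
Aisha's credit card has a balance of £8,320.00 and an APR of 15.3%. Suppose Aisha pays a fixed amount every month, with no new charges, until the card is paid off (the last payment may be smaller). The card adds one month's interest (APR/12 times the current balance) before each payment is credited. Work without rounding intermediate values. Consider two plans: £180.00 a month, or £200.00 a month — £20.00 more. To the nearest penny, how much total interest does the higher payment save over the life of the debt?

Monthly rate r = 15.3%/12 = 1.275% = 0.01275.
At £180.00/mo: n = ⌈−ln(1 − rB₀/P)/ln(1+r)⌉ = 71 payments (last £44.47); total interest = total paid − £8,320.00 = £4,324.47.
At £200.00/mo: 60 payments (last £132.56); total interest £3,612.56.
Interest saved = £4,324.47 − £3,612.56 = £711.91.

£711.91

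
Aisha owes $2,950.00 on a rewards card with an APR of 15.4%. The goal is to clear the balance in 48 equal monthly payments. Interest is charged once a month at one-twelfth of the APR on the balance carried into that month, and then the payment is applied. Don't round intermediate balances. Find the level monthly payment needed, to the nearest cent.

Monthly rate r = 15.4%/12 = 1.28333% = 0.0128333.
Level-payment amortization: P = B₀·r / (1 − (1+r)^(−n)) = 2950.00·0.0128333 / (1 − 1.01283^(−48)).
Denominator 1 − (1+r)^(−48) = 0.457778575.
P = 37.8583 / 0.457778575 ≈ 82.70.

$82.70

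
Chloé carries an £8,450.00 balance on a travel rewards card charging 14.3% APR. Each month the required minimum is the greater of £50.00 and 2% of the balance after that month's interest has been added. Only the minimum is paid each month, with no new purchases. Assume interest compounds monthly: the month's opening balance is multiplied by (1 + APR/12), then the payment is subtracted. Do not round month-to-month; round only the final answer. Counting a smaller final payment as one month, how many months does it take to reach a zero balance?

Monthly rate r = 14.3%/12 = 1.19167% = 0.0119167.
While 2% of the post-interest balance exceeds £50.00, each month B ← (B·(1+r))·(1 − 0.02), i.e. B shrinks by the factor (1+r)·0.98 = 0.99168.
This holds for months 1–148. Entering month 149 the balance is £2,453.23; 2% of the post-interest balance is now below £50.00, so the flat £50.00 minimum applies from here.
From month 149 a fixed £50.00 at rate r clears £2,453.23 in 75 more payments. Total: 148 + 75 = 223 months.

223 months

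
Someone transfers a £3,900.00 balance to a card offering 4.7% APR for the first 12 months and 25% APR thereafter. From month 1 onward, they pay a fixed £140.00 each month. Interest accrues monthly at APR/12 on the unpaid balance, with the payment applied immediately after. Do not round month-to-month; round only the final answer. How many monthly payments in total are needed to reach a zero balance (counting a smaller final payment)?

34 months

Promo months 1–12 at r₀ = 4.7%/12 = 0.00391667; months 13+ at r₁ = 25%/12 = 0.0208333.
After month 12: iterate B ← B·(1+r₀) − £140.00 for 12 months → £2,370.63.
Then at r₁ with £140.00/mo: n₂ = −ln(1 − r₁·B/P)/ln(1+r₁) ≈ 21.10 → 22 more payments.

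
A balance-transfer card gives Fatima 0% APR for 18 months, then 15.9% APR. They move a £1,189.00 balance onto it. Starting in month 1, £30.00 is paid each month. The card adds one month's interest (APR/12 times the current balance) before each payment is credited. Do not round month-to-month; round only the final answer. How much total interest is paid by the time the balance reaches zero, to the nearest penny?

Promo months 1–18 at r₀ = 0%/12 = 0; months 19+ at r₁ = 15.9%/12 = 0.01325.
After month 18 (no interest yet): B = £1,189.00 − 18·£30.00 = £649.00.
Then at r₁ with £30.00/mo: n₂ = −ln(1 − r₁·B/P)/ln(1+r₁) ≈ 25.66 → 26 more payments.
Total paid = 43·£30.00 + £19.87 = £1,309.87; interest = £1,309.87 − £1,189.00 = £120.87.

£120.87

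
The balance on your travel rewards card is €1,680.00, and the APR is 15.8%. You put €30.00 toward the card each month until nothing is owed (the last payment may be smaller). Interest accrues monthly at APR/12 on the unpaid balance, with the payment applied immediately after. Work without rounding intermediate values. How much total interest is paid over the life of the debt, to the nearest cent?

€1,386.07

Monthly rate r = 15.8%/12 = 1.31667% = 0.0131667.
Payoff takes n = ⌈−ln(1 − rB₀/P)/ln(1+r)⌉ = ⌈102.201⌉ = 103 payments; the last is €6.07.
Total paid = 102·€30.00 + €6.07 = €3,066.07.
Total interest = total paid − principal = €3,066.07 − €1,680.00 = €1,386.07.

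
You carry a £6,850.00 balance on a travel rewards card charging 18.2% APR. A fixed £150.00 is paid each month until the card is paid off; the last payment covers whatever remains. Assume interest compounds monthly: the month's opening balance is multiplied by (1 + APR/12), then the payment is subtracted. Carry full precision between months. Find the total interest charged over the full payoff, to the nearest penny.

£4,905.30

Monthly rate r = 18.2%/12 = 1.51667% = 0.0151667.
Payoff takes n = ⌈−ln(1 − rB₀/P)/ln(1+r)⌉ = ⌈78.367⌉ = 79 payments; the last is £55.30.
Total paid = 78·£150.00 + £55.30 = £11,755.30.
Total interest = total paid − principal = £11,755.30 − £6,850.00 = £4,905.30.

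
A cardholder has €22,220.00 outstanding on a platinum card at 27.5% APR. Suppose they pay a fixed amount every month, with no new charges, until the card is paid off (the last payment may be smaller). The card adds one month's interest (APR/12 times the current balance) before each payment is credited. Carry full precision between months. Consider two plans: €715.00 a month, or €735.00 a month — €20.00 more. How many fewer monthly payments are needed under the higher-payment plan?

2 fewer payments

Monthly rate r = 27.5%/12 = 2.29167% = 0.0229167.
At €715.00/mo: n = ⌈−ln(1 − rB₀/P)/ln(1+r)⌉ = 55 payments (last €690.87); total interest = total paid − €22,220.00 = €17,080.87.
At €735.00/mo: 53 payments (last €66.88); total interest €16,066.88.
Payments saved = 55 − 53 = 2.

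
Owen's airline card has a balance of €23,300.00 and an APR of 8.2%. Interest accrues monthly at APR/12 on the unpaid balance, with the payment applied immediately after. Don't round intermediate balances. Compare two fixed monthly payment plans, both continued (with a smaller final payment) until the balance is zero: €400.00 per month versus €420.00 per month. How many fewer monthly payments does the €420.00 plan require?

5 fewer payments

Monthly rate r = 8.2%/12 = 0.683333% = 0.00683333.
At €400.00/mo: n = ⌈−ln(1 − rB₀/P)/ln(1+r)⌉ = 75 payments (last €212.98); total interest = total paid − €23,300.00 = €6,512.98.
At €420.00/mo: 70 payments (last €411.29); total interest €6,091.29.
Payments saved = 75 − 70 = 5.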